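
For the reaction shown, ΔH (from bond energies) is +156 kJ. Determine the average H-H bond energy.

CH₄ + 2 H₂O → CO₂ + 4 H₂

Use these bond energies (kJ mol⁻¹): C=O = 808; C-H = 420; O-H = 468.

Let D be the H-H bond energy.
Σ(broken) = 4×420 + 4×468 = 3552
Σ(formed) = 2×808 + 4×D = 1616 + 4D
ΔH = Σ(broken) − Σ(formed) = (3552) − (1616 + 4D) = +1936 − 4D
Setting this equal to +156 kJ gives 4D = 1780, so D = 445 kJ/mol.

D(H-H) ≈ 445 kJ/mol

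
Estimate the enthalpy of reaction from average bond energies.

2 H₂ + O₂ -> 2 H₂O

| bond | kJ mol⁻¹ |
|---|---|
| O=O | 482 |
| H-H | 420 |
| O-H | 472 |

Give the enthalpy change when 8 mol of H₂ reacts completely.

ΔH = −2264 kJ

Bonds broken (reactants):
  H-H: 2 × 420 = 840
  O=O: 1 × 482 = 482
  Σ(broken) = 1322 kJ
Bonds formed (products):
  O-H: 4 × 472 = 1888
  Σ(formed) = 1888 kJ
ΔH = Σ(broken) − Σ(formed) = 1322 − 1888 = −566 kJ
For 4× the reaction as written: 4 × (−566) = −2264 kJ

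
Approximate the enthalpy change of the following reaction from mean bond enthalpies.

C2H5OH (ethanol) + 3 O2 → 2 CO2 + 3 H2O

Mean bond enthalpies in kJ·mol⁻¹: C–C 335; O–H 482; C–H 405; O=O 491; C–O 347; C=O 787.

Bonds broken (reactants):
  C–C: 1 × 335 = 335
  C–H: 5 × 405 = 2025
  C–O: 1 × 347 = 347
  O–H: 1 × 482 = 482
  O=O: 3 × 491 = 1473
  Σ(broken) = 4662 kJ
Bonds formed (products):
  C=O: 4 × 787 = 3148
  O–H: 6 × 482 = 2892
  Σ(formed) = 6040 kJ
ΔH = Σ(broken) − Σ(formed) = 4662 − 6040 = −1378 kJ

ΔH ≈ −1378 kJ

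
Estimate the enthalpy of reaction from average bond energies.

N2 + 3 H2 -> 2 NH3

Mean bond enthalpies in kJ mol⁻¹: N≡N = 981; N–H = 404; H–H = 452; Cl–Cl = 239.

ΔH ≈ −87 kJ

Bonds broken (reactants):
  H–H: 3 × 452 = 1356
  N≡N: 1 × 981 = 981
  Σ(broken) = 2337 kJ
Bonds formed (products):
  N–H: 6 × 404 = 2424
  Σ(formed) = 2424 kJ
ΔH = Σ(broken) − Σ(formed) = 2337 − 2424 = −87 kJ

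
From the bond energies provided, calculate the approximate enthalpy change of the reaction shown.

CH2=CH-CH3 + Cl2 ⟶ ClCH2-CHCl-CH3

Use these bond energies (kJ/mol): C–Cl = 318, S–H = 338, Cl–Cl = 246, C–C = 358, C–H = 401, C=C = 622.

ΔH ≈ −126 kJ

Bonds broken (reactants):
  C–C: 1 × 358 = 358
  C–H: 6 × 401 = 2406
  C=C: 1 × 622 = 622
  Cl–Cl: 1 × 246 = 246
  Σ(broken) = 3632 kJ
Bonds formed (products):
  C–C: 2 × 358 = 716
  C–Cl: 2 × 318 = 636
  C–H: 6 × 401 = 2406
  Σ(formed) = 3758 kJ
ΔH = Σ(broken) − Σ(formed) = 3632 − 3758 = −126 kJ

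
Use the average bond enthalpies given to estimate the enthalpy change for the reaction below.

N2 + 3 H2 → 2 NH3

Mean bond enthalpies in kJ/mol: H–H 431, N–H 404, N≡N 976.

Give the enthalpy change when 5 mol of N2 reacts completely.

Bonds broken (reactants):
  H–H: 3 × 431 = 1293
  N≡N: 1 × 976 = 976
  Σ(broken) = 2269 kJ
Bonds formed (products):
  N–H: 6 × 404 = 2424
  Σ(formed) = 2424 kJ
ΔH = Σ(broken) − Σ(formed) = 2269 − 2424 = −155 kJ
For 5× the reaction as written: 5 × (−155) = −775 kJ

ΔH = −775 kJ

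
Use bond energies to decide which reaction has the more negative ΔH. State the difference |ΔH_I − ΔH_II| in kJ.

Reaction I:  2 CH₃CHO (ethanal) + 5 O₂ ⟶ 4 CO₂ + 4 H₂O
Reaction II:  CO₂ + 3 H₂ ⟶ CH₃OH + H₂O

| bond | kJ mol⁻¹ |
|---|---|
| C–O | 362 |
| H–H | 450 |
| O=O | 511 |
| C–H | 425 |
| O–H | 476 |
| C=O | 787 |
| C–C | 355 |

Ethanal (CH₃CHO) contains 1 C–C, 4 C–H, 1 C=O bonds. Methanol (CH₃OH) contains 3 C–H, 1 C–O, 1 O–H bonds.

Reaction I, by 1724 kJ

Reaction I:
  Bonds broken (reactants):
    C–C: 2 × 355 = 710
    C–H: 8 × 425 = 3400
    C=O: 2 × 787 = 1574
    O=O: 5 × 511 = 2555
    Σ(broken) = 8239 kJ
  Bonds formed (products):
    C=O: 8 × 787 = 6296
    O–H: 8 × 476 = 3808
    Σ(formed) = 10104 kJ
  ΔH_I = 8239 − 10104 = −1865 kJ
Reaction II:
  Bonds broken (reactants):
    C=O: 2 × 787 = 1574
    H–H: 3 × 450 = 1350
    Σ(broken) = 2924 kJ
  Bonds formed (products):
    C–H: 3 × 425 = 1275
    C–O: 1 × 362 = 362
    O–H: 3 × 476 = 1428
    Σ(formed) = 3065 kJ
  ΔH_II = 2924 − 3065 = −141 kJ
ΔH_I − ΔH_II = −1724 kJ, so reaction I has the more negative ΔH; |ΔH_I − ΔH_II| = 1724 kJ.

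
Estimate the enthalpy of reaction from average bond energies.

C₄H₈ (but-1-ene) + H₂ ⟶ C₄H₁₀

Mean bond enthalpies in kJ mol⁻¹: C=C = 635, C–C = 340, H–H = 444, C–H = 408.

Bonds broken (reactants):
  C–C: 2 × 340 = 680
  C–H: 8 × 408 = 3264
  C=C: 1 × 635 = 635
  H–H: 1 × 444 = 444
  Σ(broken) = 5023 kJ
Bonds formed (products):
  C–C: 3 × 340 = 1020
  C–H: 10 × 408 = 4080
  Σ(formed) = 5100 kJ
ΔH = Σ(broken) − Σ(formed) = 5023 − 5100 = −77 kJ

ΔH ≈ −77 kJ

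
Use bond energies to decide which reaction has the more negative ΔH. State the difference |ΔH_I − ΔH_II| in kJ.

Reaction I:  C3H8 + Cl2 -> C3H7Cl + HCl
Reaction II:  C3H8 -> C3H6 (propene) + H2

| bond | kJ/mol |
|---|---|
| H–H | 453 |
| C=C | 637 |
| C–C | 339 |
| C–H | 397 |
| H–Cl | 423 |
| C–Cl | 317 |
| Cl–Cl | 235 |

Reaction I, by 151 kJ

Reaction I:
  Bonds broken (reactants):
    C–C: 2 × 339 = 678
    C–H: 8 × 397 = 3176
    Cl–Cl: 1 × 235 = 235
    Σ(broken) = 4089 kJ
  Bonds formed (products):
    C–C: 2 × 339 = 678
    C–Cl: 1 × 317 = 317
    C–H: 7 × 397 = 2779
    H–Cl: 1 × 423 = 423
    Σ(formed) = 4197 kJ
  ΔH_I = 4089 − 4197 = −108 kJ
Reaction II:
  Bonds broken (reactants):
    C–C: 2 × 339 = 678
    C–H: 8 × 397 = 3176
    Σ(broken) = 3854 kJ
  Bonds formed (products):
    C–C: 1 × 339 = 339
    C–H: 6 × 397 = 2382
    C=C: 1 × 637 = 637
    H–H: 1 × 453 = 453
    Σ(formed) = 3811 kJ
  ΔH_II = 3854 − 3811 = +43 kJ
ΔH_I − ΔH_II = −151 kJ, so reaction I has the more negative ΔH; |ΔH_I − ΔH_II| = 151 kJ.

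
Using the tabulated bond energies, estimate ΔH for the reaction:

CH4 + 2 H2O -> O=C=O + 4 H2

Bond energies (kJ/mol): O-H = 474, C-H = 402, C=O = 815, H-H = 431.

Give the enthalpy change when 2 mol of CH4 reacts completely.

Bonds broken (reactants):
  C-H: 4 × 402 = 1608
  O-H: 4 × 474 = 1896
  Σ(broken) = 3504 kJ
Bonds formed (products):
  C=O: 2 × 815 = 1630
  H-H: 4 × 431 = 1724
  Σ(formed) = 3354 kJ
ΔH = Σ(broken) − Σ(formed) = 3504 − 3354 = +150 kJ
For 2× the reaction as written: 2 × (+150) = +300 kJ

ΔH = +300 kJ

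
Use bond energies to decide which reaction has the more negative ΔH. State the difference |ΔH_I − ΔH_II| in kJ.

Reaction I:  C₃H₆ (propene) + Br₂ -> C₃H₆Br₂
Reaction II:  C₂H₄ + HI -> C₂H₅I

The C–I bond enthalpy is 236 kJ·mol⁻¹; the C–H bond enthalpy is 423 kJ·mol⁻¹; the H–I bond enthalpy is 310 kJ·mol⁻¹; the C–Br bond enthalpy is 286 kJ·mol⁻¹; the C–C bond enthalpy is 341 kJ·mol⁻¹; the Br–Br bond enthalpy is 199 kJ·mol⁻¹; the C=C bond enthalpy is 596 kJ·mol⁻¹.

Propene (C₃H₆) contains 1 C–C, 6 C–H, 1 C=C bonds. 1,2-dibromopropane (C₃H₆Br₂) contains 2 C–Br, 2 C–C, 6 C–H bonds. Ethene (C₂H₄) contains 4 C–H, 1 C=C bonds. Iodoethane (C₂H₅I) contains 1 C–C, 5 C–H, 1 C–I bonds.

Reaction I, by 24 kJ

Reaction I:
  Bonds broken (reactants):
    Br–Br: 1 × 199 = 199
    C–C: 1 × 341 = 341
    C–H: 6 × 423 = 2538
    C=C: 1 × 596 = 596
    Σ(broken) = 3674 kJ
  Bonds formed (products):
    C–Br: 2 × 286 = 572
    C–C: 2 × 341 = 682
    C–H: 6 × 423 = 2538
    Σ(formed) = 3792 kJ
  ΔH_I = 3674 − 3792 = −118 kJ
Reaction II:
  Bonds broken (reactants):
    C–H: 4 × 423 = 1692
    C=C: 1 × 596 = 596
    H–I: 1 × 310 = 310
    Σ(broken) = 2598 kJ
  Bonds formed (products):
    C–C: 1 × 341 = 341
    C–H: 5 × 423 = 2115
    C–I: 1 × 236 = 236
    Σ(formed) = 2692 kJ
  ΔH_II = 2598 − 2692 = −94 kJ
ΔH_I − ΔH_II = −24 kJ, so reaction I has the more negative ΔH; |ΔH_I − ΔH_II| = 24 kJ.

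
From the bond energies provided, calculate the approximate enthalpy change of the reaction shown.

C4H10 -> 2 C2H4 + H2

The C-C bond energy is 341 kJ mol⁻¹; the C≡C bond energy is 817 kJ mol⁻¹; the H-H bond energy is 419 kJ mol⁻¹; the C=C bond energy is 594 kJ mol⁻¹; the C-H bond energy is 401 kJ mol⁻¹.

ΔH ≈ +218 kJ

Bonds broken (reactants):
  C-C: 3 × 341 = 1023
  C-H: 10 × 401 = 4010
  Σ(broken) = 5033 kJ
Bonds formed (products):
  C-H: 8 × 401 = 3208
  C=C: 2 × 594 = 1188
  H-H: 1 × 419 = 419
  Σ(formed) = 4815 kJ
ΔH = Σ(broken) − Σ(formed) = 5033 − 4815 = +218 kJ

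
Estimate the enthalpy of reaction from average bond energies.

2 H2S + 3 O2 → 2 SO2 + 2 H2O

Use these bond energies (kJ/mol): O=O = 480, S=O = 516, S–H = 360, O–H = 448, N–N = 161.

ΔH ≈ −976 kJ

Bonds broken (reactants):
  O=O: 3 × 480 = 1440
  S–H: 4 × 360 = 1440
  Σ(broken) = 2880 kJ
Bonds formed (products):
  O–H: 4 × 448 = 1792
  S=O: 4 × 516 = 2064
  Σ(formed) = 3856 kJ
ΔH = Σ(broken) − Σ(formed) = 2880 − 3856 = −976 kJ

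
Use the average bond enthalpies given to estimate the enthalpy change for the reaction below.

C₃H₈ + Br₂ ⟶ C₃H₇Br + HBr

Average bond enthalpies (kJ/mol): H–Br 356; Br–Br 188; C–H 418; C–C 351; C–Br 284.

Bonds broken (reactants):
  Br–Br: 1 × 188 = 188
  C–C: 2 × 351 = 702
  C–H: 8 × 418 = 3344
  Σ(broken) = 4234 kJ
Bonds formed (products):
  C–Br: 1 × 284 = 284
  C–C: 2 × 351 = 702
  C–H: 7 × 418 = 2926
  H–Br: 1 × 356 = 356
  Σ(formed) = 4268 kJ
ΔH = Σ(broken) − Σ(formed) = 4234 − 4268 = −34 kJ

ΔH ≈ −34 kJ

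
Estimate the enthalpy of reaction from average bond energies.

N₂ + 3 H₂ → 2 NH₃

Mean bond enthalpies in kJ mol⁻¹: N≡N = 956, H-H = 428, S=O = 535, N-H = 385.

ΔH ≈ −70 kJ

Bonds broken (reactants):
  H-H: 3 × 428 = 1284
  N≡N: 1 × 956 = 956
  Σ(broken) = 2240 kJ
Bonds formed (products):
  N-H: 6 × 385 = 2310
  Σ(formed) = 2310 kJ
ΔH = Σ(broken) − Σ(formed) = 2240 − 2310 = −70 kJ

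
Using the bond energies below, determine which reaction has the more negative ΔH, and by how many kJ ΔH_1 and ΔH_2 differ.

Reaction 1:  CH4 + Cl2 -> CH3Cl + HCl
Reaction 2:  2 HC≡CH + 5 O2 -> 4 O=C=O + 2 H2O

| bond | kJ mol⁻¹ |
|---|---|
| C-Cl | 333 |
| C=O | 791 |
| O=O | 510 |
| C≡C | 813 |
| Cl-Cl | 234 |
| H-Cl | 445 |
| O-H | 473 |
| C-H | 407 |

Reaction 1:
  Bonds broken (reactants):
    C-H: 4 × 407 = 1628
    Cl-Cl: 1 × 234 = 234
    Σ(broken) = 1862 kJ
  Bonds formed (products):
    C-Cl: 1 × 333 = 333
    C-H: 3 × 407 = 1221
    H-Cl: 1 × 445 = 445
    Σ(formed) = 1999 kJ
  ΔH_1 = 1862 − 1999 = −137 kJ
Reaction 2:
  Bonds broken (reactants):
    C≡C: 2 × 813 = 1626
    C-H: 4 × 407 = 1628
    O=O: 5 × 510 = 2550
    Σ(broken) = 5804 kJ
  Bonds formed (products):
    C=O: 8 × 791 = 6328
    O-H: 4 × 473 = 1892
    Σ(formed) = 8220 kJ
  ΔH_2 = 5804 − 8220 = −2416 kJ
ΔH_1 − ΔH_2 = +2279 kJ, so reaction 2 has the more negative ΔH; |ΔH_1 − ΔH_2| = 2279 kJ.

Reaction 2, by 2279 kJ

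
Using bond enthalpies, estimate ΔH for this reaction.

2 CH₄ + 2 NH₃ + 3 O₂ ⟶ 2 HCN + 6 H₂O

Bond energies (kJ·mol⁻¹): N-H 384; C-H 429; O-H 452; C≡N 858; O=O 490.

Bonds broken (reactants):
  C-H: 8 × 429 = 3432
  N-H: 6 × 384 = 2304
  O=O: 3 × 490 = 1470
  Σ(broken) = 7206 kJ
Bonds formed (products):
  C≡N: 2 × 858 = 1716
  C-H: 2 × 429 = 858
  O-H: 12 × 452 = 5424
  Σ(formed) = 7998 kJ
ΔH = Σ(broken) − Σ(formed) = 7206 − 7998 = −792 kJ

ΔH ≈ −792 kJ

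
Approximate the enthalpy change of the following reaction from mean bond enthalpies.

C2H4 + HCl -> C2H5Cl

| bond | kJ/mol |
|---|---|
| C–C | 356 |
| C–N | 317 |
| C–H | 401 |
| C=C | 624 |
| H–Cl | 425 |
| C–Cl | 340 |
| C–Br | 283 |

ΔH ≈ −48 kJ

Bonds broken (reactants):
  C–H: 4 × 401 = 1604
  C=C: 1 × 624 = 624
  H–Cl: 1 × 425 = 425
  Σ(broken) = 2653 kJ
Bonds formed (products):
  C–C: 1 × 356 = 356
  C–Cl: 1 × 340 = 340
  C–H: 5 × 401 = 2005
  Σ(formed) = 2701 kJ
ΔH = Σ(broken) − Σ(formed) = 2653 − 2701 = −48 kJ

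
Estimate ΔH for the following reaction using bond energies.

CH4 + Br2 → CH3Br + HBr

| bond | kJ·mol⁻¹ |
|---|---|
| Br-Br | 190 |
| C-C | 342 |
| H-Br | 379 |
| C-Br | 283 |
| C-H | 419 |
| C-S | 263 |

ΔH ≈ −53 kJ

Bonds broken (reactants):
  Br-Br: 1 × 190 = 190
  C-H: 4 × 419 = 1676
  Σ(broken) = 1866 kJ
Bonds formed (products):
  C-Br: 1 × 283 = 283
  C-H: 3 × 419 = 1257
  H-Br: 1 × 379 = 379
  Σ(formed) = 1919 kJ
ΔH = Σ(broken) − Σ(formed) = 1866 − 1919 = −53 kJ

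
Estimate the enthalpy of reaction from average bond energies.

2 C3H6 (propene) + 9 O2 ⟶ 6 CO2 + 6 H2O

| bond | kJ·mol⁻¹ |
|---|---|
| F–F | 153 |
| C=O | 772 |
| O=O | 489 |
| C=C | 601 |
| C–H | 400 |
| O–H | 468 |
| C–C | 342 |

Bonds broken (reactants):
  C–C: 2 × 342 = 684
  C–H: 12 × 400 = 4800
  C=C: 2 × 601 = 1202
  O=O: 9 × 489 = 4401
  Σ(broken) = 11087 kJ
Bonds formed (products):
  C=O: 12 × 772 = 9264
  O–H: 12 × 468 = 5616
  Σ(formed) = 14880 kJ
ΔH = Σ(broken) − Σ(formed) = 11087 − 14880 = −3793 kJ

ΔH ≈ −3793 kJ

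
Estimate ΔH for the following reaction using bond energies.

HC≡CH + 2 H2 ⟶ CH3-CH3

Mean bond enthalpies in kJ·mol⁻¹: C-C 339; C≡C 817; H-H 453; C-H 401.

ΔH ≈ −220 kJ

Bonds broken (reactants):
  C≡C: 1 × 817 = 817
  C-H: 2 × 401 = 802
  H-H: 2 × 453 = 906
  Σ(broken) = 2525 kJ
Bonds formed (products):
  C-C: 1 × 339 = 339
  C-H: 6 × 401 = 2406
  Σ(formed) = 2745 kJ
ΔH = Σ(broken) − Σ(formed) = 2525 − 2745 = −220 kJ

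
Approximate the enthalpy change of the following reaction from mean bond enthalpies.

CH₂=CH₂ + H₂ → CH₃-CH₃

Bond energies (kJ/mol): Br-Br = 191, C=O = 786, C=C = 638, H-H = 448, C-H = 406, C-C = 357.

ΔH ≈ −83 kJ

Bonds broken (reactants):
  C-H: 4 × 406 = 1624
  C=C: 1 × 638 = 638
  H-H: 1 × 448 = 448
  Σ(broken) = 2710 kJ
Bonds formed (products):
  C-C: 1 × 357 = 357
  C-H: 6 × 406 = 2436
  Σ(formed) = 2793 kJ
ΔH = Σ(broken) − Σ(formed) = 2710 − 2793 = −83 kJ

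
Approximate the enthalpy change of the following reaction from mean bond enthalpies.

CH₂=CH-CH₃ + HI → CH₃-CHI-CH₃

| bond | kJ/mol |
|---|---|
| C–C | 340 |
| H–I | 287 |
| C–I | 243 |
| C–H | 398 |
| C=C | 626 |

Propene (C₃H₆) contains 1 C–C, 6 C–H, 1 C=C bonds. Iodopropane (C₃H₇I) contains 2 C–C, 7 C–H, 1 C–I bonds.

ΔH ≈ −68 kJ

Bonds broken (reactants):
  C–C: 1 × 340 = 340
  C–H: 6 × 398 = 2388
  C=C: 1 × 626 = 626
  H–I: 1 × 287 = 287
  Σ(broken) = 3641 kJ
Bonds formed (products):
  C–C: 2 × 340 = 680
  C–H: 7 × 398 = 2786
  C–I: 1 × 243 = 243
  Σ(formed) = 3709 kJ
ΔH = Σ(broken) − Σ(formed) = 3641 − 3709 = −68 kJ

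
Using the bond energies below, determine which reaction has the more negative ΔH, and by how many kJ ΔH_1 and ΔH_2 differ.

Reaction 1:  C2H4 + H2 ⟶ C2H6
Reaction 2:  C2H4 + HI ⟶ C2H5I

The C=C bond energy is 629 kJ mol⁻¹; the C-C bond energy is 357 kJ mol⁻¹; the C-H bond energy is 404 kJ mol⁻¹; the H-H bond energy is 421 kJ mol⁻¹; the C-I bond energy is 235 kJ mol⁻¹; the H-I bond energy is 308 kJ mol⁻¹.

Reaction 1, by 56 kJ

Reaction 1:
  Bonds broken (reactants):
    C-H: 4 × 404 = 1616
    C=C: 1 × 629 = 629
    H-H: 1 × 421 = 421
    Σ(broken) = 2666 kJ
  Bonds formed (products):
    C-C: 1 × 357 = 357
    C-H: 6 × 404 = 2424
    Σ(formed) = 2781 kJ
  ΔH_1 = 2666 − 2781 = −115 kJ
Reaction 2:
  Bonds broken (reactants):
    C-H: 4 × 404 = 1616
    C=C: 1 × 629 = 629
    H-I: 1 × 308 = 308
    Σ(broken) = 2553 kJ
  Bonds formed (products):
    C-C: 1 × 357 = 357
    C-H: 5 × 404 = 2020
    C-I: 1 × 235 = 235
    Σ(formed) = 2612 kJ
  ΔH_2 = 2553 − 2612 = −59 kJ
ΔH_1 − ΔH_2 = −56 kJ, so reaction 1 has the more negative ΔH; |ΔH_1 − ΔH_2| = 56 kJ.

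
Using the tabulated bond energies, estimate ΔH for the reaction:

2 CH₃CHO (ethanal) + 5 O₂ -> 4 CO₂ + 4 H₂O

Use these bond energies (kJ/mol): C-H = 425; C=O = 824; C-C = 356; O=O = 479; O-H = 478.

Bonds broken (reactants):
  C-C: 2 × 356 = 712
  C-H: 8 × 425 = 3400
  C=O: 2 × 824 = 1648
  O=O: 5 × 479 = 2395
  Σ(broken) = 8155 kJ
Bonds formed (products):
  C=O: 8 × 824 = 6592
  O-H: 8 × 478 = 3824
  Σ(formed) = 10416 kJ
ΔH = Σ(broken) − Σ(formed) = 8155 − 10416 = −2261 kJ

ΔH ≈ −2261 kJ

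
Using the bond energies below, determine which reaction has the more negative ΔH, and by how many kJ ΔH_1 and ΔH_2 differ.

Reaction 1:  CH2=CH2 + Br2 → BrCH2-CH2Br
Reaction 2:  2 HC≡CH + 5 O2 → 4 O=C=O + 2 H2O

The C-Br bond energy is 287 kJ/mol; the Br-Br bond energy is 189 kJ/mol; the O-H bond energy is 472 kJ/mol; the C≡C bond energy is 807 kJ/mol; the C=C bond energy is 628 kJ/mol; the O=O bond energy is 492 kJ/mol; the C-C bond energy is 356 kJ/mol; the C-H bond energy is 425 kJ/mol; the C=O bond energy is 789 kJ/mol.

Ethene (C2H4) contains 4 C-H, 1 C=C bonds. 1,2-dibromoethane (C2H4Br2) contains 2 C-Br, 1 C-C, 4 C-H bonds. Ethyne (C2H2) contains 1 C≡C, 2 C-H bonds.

Reaction 1:
  Bonds broken (reactants):
    Br-Br: 1 × 189 = 189
    C-H: 4 × 425 = 1700
    C=C: 1 × 628 = 628
    Σ(broken) = 2517 kJ
  Bonds formed (products):
    C-Br: 2 × 287 = 574
    C-C: 1 × 356 = 356
    C-H: 4 × 425 = 1700
    Σ(formed) = 2630 kJ
  ΔH_1 = 2517 − 2630 = −113 kJ
Reaction 2:
  Bonds broken (reactants):
    C≡C: 2 × 807 = 1614
    C-H: 4 × 425 = 1700
    O=O: 5 × 492 = 2460
    Σ(broken) = 5774 kJ
  Bonds formed (products):
    C=O: 8 × 789 = 6312
    O-H: 4 × 472 = 1888
    Σ(formed) = 8200 kJ
  ΔH_2 = 5774 − 8200 = −2426 kJ
ΔH_1 − ΔH_2 = +2313 kJ, so reaction 2 has the more negative ΔH; |ΔH_1 − ΔH_2| = 2313 kJ.

Reaction 2, by 2313 kJ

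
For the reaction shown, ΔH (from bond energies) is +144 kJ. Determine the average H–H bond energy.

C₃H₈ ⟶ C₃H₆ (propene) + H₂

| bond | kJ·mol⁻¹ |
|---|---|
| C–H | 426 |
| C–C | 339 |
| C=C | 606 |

Let D be the H–H bond energy.
Σ(broken) = 2×339 + 8×426 = 4086
Σ(formed) = 1×339 + 6×426 + 1×606 + 1×D = 3501 + D
ΔH = Σ(broken) − Σ(formed) = (4086) − (3501 + D) = +585 − D
Setting this equal to +144 kJ gives D = 441 kJ/mol.

D(H–H) ≈ 441 kJ/mol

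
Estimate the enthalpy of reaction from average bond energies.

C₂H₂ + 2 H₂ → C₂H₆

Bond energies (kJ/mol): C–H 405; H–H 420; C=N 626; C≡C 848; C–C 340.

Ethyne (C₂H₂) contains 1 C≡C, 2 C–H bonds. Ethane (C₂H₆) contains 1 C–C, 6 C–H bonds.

ΔH ≈ −272 kJ

Bonds broken (reactants):
  C≡C: 1 × 848 = 848
  C–H: 2 × 405 = 810
  H–H: 2 × 420 = 840
  Σ(broken) = 2498 kJ
Bonds formed (products):
  C–C: 1 × 340 = 340
  C–H: 6 × 405 = 2430
  Σ(formed) = 2770 kJ
ΔH = Σ(broken) − Σ(formed) = 2498 − 2770 = −272 kJ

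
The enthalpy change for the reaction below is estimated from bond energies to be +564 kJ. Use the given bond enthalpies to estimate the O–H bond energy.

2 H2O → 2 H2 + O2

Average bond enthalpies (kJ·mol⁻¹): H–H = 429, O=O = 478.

D(O–H) ≈ 475 kJ/mol

Let D be the O–H bond energy.
Σ(broken) = 4×D = 4D
Σ(formed) = 2×429 + 1×478 = 1336
ΔH = Σ(broken) − Σ(formed) = (4D) − (1336) = −1336 + 4D
Setting this equal to +564 kJ gives 4D = 1900, so D = 475 kJ/mol.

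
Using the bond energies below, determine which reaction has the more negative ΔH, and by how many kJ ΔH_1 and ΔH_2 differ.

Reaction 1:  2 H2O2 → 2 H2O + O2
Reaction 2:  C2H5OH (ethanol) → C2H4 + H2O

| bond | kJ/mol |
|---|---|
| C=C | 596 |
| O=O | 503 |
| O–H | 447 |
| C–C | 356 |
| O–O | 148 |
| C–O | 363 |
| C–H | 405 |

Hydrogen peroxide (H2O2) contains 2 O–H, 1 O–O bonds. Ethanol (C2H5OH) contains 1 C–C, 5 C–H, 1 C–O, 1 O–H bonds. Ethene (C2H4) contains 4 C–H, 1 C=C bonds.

Reaction 1, by 288 kJ

Reaction 1:
  Bonds broken (reactants):
    O–H: 4 × 447 = 1788
    O–O: 2 × 148 = 296
    Σ(broken) = 2084 kJ
  Bonds formed (products):
    O–H: 4 × 447 = 1788
    O=O: 1 × 503 = 503
    Σ(formed) = 2291 kJ
  ΔH_1 = 2084 − 2291 = −207 kJ
Reaction 2:
  Bonds broken (reactants):
    C–C: 1 × 356 = 356
    C–H: 5 × 405 = 2025
    C–O: 1 × 363 = 363
    O–H: 1 × 447 = 447
    Σ(broken) = 3191 kJ
  Bonds formed (products):
    C–H: 4 × 405 = 1620
    C=C: 1 × 596 = 596
    O–H: 2 × 447 = 894
    Σ(formed) = 3110 kJ
  ΔH_2 = 3191 − 3110 = +81 kJ
ΔH_1 − ΔH_2 = −288 kJ, so reaction 1 has the more negative ΔH; |ΔH_1 − ΔH_2| = 288 kJ.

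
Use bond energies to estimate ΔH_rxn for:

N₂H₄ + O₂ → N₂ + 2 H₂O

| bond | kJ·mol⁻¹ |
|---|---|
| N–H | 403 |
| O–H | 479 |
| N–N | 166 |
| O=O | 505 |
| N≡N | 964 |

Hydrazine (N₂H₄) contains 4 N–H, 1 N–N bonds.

ΔH ≈ −597 kJ

Bonds broken (reactants):
  N–H: 4 × 403 = 1612
  N–N: 1 × 166 = 166
  O=O: 1 × 505 = 505
  Σ(broken) = 2283 kJ
Bonds formed (products):
  N≡N: 1 × 964 = 964
  O–H: 4 × 479 = 1916
  Σ(formed) = 2880 kJ
ΔH = Σ(broken) − Σ(formed) = 2283 − 2880 = −597 kJ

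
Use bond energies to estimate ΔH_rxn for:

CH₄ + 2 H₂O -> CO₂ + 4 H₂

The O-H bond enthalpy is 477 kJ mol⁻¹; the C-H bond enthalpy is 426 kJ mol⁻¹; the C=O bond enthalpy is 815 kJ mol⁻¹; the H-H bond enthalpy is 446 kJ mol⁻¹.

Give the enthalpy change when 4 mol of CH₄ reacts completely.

ΔH = +792 kJ

Bonds broken (reactants):
  C-H: 4 × 426 = 1704
  O-H: 4 × 477 = 1908
  Σ(broken) = 3612 kJ
Bonds formed (products):
  C=O: 2 × 815 = 1630
  H-H: 4 × 446 = 1784
  Σ(formed) = 3414 kJ
ΔH = Σ(broken) − Σ(formed) = 3612 − 3414 = +198 kJ
For 4× the reaction as written: 4 × (+198) = +792 kJ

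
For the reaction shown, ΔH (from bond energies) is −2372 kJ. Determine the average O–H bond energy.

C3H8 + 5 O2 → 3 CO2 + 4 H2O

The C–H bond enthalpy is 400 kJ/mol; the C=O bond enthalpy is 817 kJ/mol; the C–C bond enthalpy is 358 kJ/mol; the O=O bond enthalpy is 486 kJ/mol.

D(O–H) ≈ 477 kJ/mol

Let D be the O–H bond energy.
Σ(broken) = 2×358 + 8×400 + 5×486 = 6346
Σ(formed) = 6×817 + 8×D = 4902 + 8D
ΔH = Σ(broken) − Σ(formed) = (6346) − (4902 + 8D) = +1444 − 8D
Setting this equal to −2372 kJ gives 8D = 3816, so D = 477 kJ/mol.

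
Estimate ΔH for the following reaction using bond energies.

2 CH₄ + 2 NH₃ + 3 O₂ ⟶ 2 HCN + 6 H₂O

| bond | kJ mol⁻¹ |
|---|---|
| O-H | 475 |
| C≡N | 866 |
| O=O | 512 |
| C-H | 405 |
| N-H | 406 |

Bonds broken (reactants):
  C-H: 8 × 405 = 3240
  N-H: 6 × 406 = 2436
  O=O: 3 × 512 = 1536
  Σ(broken) = 7212 kJ
Bonds formed (products):
  C≡N: 2 × 866 = 1732
  C-H: 2 × 405 = 810
  O-H: 12 × 475 = 5700
  Σ(formed) = 8242 kJ
ΔH = Σ(broken) − Σ(formed) = 7212 − 8242 = −1030 kJ

ΔH ≈ −1030 kJ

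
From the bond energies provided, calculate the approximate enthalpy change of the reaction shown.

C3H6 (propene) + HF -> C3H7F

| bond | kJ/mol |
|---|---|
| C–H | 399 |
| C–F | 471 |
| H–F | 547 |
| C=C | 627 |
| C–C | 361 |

Bonds broken (reactants):
  C–C: 1 × 361 = 361
  C–H: 6 × 399 = 2394
  C=C: 1 × 627 = 627
  H–F: 1 × 547 = 547
  Σ(broken) = 3929 kJ
Bonds formed (products):
  C–C: 2 × 361 = 722
  C–F: 1 × 471 = 471
  C–H: 7 × 399 = 2793
  Σ(formed) = 3986 kJ
ΔH = Σ(broken) − Σ(formed) = 3929 − 3986 = −57 kJ

ΔH ≈ −57 kJ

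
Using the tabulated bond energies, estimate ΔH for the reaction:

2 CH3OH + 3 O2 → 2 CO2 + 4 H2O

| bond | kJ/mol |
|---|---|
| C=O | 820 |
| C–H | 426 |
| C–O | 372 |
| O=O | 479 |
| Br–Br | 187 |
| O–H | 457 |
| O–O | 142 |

ΔH ≈ −1285 kJ

Bonds broken (reactants):
  C–H: 6 × 426 = 2556
  C–O: 2 × 372 = 744
  O–H: 2 × 457 = 914
  O=O: 3 × 479 = 1437
  Σ(broken) = 5651 kJ
Bonds formed (products):
  C=O: 4 × 820 = 3280
  O–H: 8 × 457 = 3656
  Σ(formed) = 6936 kJ
ΔH = Σ(broken) − Σ(formed) = 5651 − 6936 = −1285 kJ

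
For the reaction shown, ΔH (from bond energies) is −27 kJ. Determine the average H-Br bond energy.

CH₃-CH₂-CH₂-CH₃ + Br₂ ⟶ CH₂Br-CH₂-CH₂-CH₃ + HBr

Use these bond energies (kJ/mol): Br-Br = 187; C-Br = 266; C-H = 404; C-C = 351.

Let D be the H-Br bond energy.
Σ(broken) = 1×187 + 3×351 + 10×404 = 5280
Σ(formed) = 1×266 + 3×351 + 9×404 + 1×D = 4955 + D
ΔH = Σ(broken) − Σ(formed) = (5280) − (4955 + D) = +325 − D
Setting this equal to −27 kJ gives D = 352 kJ/mol.

D(H-Br) ≈ 352 kJ/mol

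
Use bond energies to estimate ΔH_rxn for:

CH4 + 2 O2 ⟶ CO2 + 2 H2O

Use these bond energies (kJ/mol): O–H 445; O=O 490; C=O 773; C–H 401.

Bonds broken (reactants):
  C–H: 4 × 401 = 1604
  O=O: 2 × 490 = 980
  Σ(broken) = 2584 kJ
Bonds formed (products):
  C=O: 2 × 773 = 1546
  O–H: 4 × 445 = 1780
  Σ(formed) = 3326 kJ
ΔH = Σ(broken) − Σ(formed) = 2584 − 3326 = −742 kJ

ΔH ≈ −742 kJ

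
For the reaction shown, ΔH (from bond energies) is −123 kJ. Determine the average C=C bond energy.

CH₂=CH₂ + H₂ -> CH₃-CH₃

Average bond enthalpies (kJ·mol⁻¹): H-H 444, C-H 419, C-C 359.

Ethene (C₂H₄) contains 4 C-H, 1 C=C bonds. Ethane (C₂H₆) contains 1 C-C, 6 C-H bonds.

D(C=C) ≈ 630 kJ/mol

Let D be the C=C bond energy.
Σ(broken) = 4×419 + 1×D + 1×444 = 2120 + D
Σ(formed) = 1×359 + 6×419 = 2873
ΔH = Σ(broken) − Σ(formed) = (2120 + D) − (2873) = −753 + D
Setting this equal to −123 kJ gives D = 630 kJ/mol.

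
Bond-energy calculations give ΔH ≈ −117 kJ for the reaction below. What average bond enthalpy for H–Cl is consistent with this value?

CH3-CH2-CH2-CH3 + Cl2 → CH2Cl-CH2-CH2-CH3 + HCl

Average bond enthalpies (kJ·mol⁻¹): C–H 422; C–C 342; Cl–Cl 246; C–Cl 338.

Let D be the H–Cl bond energy.
Σ(broken) = 3×342 + 10×422 + 1×246 = 5492
Σ(formed) = 3×342 + 1×338 + 9×422 + 1×D = 5162 + D
ΔH = Σ(broken) − Σ(formed) = (5492) − (5162 + D) = +330 − D
Setting this equal to −117 kJ gives D = 447 kJ/mol.

D(H–Cl) ≈ 447 kJ/mol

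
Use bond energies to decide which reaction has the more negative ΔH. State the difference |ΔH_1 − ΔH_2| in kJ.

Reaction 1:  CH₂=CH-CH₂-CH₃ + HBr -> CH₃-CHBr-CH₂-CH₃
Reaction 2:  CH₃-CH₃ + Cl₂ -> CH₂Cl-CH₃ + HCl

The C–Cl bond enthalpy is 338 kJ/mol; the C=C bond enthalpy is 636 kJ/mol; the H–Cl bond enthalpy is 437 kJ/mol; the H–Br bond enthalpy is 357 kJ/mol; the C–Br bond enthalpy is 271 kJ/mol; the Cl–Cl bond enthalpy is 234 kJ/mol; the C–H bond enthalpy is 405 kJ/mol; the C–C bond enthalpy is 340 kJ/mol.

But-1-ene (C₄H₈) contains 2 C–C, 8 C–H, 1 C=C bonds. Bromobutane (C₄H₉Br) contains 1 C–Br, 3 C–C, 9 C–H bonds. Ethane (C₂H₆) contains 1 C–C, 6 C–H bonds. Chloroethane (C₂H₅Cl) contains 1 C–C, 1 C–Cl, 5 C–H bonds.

Reaction 2, by 113 kJ

Reaction 1:
  Bonds broken (reactants):
    C–C: 2 × 340 = 680
    C–H: 8 × 405 = 3240
    C=C: 1 × 636 = 636
    H–Br: 1 × 357 = 357
    Σ(broken) = 4913 kJ
  Bonds formed (products):
    C–Br: 1 × 271 = 271
    C–C: 3 × 340 = 1020
    C–H: 9 × 405 = 3645
    Σ(formed) = 4936 kJ
  ΔH_1 = 4913 − 4936 = −23 kJ
Reaction 2:
  Bonds broken (reactants):
    C–C: 1 × 340 = 340
    C–H: 6 × 405 = 2430
    Cl–Cl: 1 × 234 = 234
    Σ(broken) = 3004 kJ
  Bonds formed (products):
    C–C: 1 × 340 = 340
    C–Cl: 1 × 338 = 338
    C–H: 5 × 405 = 2025
    H–Cl: 1 × 437 = 437
    Σ(formed) = 3140 kJ
  ΔH_2 = 3004 − 3140 = −136 kJ
ΔH_1 − ΔH_2 = +113 kJ, so reaction 2 has the more negative ΔH; |ΔH_1 − ΔH_2| = 113 kJ.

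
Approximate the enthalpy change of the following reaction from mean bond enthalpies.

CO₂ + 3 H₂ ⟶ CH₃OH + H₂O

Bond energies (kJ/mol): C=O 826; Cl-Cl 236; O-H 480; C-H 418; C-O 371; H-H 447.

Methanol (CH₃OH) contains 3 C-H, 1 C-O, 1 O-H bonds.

Bonds broken (reactants):
  C=O: 2 × 826 = 1652
  H-H: 3 × 447 = 1341
  Σ(broken) = 2993 kJ
Bonds formed (products):
  C-H: 3 × 418 = 1254
  C-O: 1 × 371 = 371
  O-H: 3 × 480 = 1440
  Σ(formed) = 3065 kJ
ΔH = Σ(broken) − Σ(formed) = 2993 − 3065 = −72 kJ

ΔH ≈ −72 kJ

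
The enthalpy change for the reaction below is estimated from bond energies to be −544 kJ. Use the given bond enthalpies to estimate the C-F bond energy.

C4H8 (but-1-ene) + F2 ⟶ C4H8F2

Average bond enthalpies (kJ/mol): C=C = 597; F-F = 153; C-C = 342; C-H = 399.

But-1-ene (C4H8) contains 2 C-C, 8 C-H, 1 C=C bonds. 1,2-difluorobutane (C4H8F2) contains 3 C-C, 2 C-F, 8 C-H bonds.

D(C-F) ≈ 476 kJ/mol

Let D be the C-F bond energy.
Σ(broken) = 2×342 + 8×399 + 1×597 + 1×153 = 4626
Σ(formed) = 3×342 + 2×D + 8×399 = 4218 + 2D
ΔH = Σ(broken) − Σ(formed) = (4626) − (4218 + 2D) = +408 − 2D
Setting this equal to −544 kJ gives 2D = 952, so D = 476 kJ/mol.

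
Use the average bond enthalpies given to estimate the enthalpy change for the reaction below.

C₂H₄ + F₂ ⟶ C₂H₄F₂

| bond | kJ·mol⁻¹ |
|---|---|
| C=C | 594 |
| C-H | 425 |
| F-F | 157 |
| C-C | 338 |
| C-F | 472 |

Bonds broken (reactants):
  C-H: 4 × 425 = 1700
  C=C: 1 × 594 = 594
  F-F: 1 × 157 = 157
  Σ(broken) = 2451 kJ
Bonds formed (products):
  C-C: 1 × 338 = 338
  C-F: 2 × 472 = 944
  C-H: 4 × 425 = 1700
  Σ(formed) = 2982 kJ
ΔH = Σ(broken) − Σ(formed) = 2451 − 2982 = −531 kJ

ΔH ≈ −531 kJ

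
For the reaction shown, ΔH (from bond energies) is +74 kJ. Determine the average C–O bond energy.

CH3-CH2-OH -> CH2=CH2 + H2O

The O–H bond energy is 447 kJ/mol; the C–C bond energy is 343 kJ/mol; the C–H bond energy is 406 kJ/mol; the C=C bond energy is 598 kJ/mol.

D(C–O) ≈ 370 kJ/mol

Let D be the C–O bond energy.
Σ(broken) = 1×343 + 5×406 + 1×D + 1×447 = 2820 + D
Σ(formed) = 4×406 + 1×598 + 2×447 = 3116
ΔH = Σ(broken) − Σ(formed) = (2820 + D) − (3116) = −296 + D
Setting this equal to +74 kJ gives D = 370 kJ/mol.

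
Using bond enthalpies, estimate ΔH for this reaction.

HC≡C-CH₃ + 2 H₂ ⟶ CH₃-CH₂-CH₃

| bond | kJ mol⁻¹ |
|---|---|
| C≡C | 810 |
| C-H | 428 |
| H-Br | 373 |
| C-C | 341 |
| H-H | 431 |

Bonds broken (reactants):
  C≡C: 1 × 810 = 810
  C-C: 1 × 341 = 341
  C-H: 4 × 428 = 1712
  H-H: 2 × 431 = 862
  Σ(broken) = 3725 kJ
Bonds formed (products):
  C-C: 2 × 341 = 682
  C-H: 8 × 428 = 3424
  Σ(formed) = 4106 kJ
ΔH = Σ(broken) − Σ(formed) = 3725 − 4106 = −381 kJ

ΔH ≈ −381 kJ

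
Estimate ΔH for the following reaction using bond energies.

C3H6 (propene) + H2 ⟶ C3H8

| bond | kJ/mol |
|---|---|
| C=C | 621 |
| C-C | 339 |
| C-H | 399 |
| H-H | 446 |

ΔH ≈ −70 kJ

Bonds broken (reactants):
  C-C: 1 × 339 = 339
  C-H: 6 × 399 = 2394
  C=C: 1 × 621 = 621
  H-H: 1 × 446 = 446
  Σ(broken) = 3800 kJ
Bonds formed (products):
  C-C: 2 × 339 = 678
  C-H: 8 × 399 = 3192
  Σ(formed) = 3870 kJ
ΔH = Σ(broken) − Σ(formed) = 3800 − 3870 = −70 kJ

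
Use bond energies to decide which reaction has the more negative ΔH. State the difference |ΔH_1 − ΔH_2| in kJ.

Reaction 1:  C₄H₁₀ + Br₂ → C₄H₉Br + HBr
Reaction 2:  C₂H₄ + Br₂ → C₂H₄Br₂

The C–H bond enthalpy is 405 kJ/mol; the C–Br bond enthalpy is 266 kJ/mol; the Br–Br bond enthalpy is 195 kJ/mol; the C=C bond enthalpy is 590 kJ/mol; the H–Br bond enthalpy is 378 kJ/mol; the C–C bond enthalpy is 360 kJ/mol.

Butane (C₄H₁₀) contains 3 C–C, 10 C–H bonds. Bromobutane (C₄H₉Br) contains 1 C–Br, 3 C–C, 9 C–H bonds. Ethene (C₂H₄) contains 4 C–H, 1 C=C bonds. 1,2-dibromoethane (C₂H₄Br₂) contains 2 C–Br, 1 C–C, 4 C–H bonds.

Reaction 2, by 63 kJ

Reaction 1:
  Bonds broken (reactants):
    Br–Br: 1 × 195 = 195
    C–C: 3 × 360 = 1080
    C–H: 10 × 405 = 4050
    Σ(broken) = 5325 kJ
  Bonds formed (products):
    C–Br: 1 × 266 = 266
    C–C: 3 × 360 = 1080
    C–H: 9 × 405 = 3645
    H–Br: 1 × 378 = 378
    Σ(formed) = 5369 kJ
  ΔH_1 = 5325 − 5369 = −44 kJ
Reaction 2:
  Bonds broken (reactants):
    Br–Br: 1 × 195 = 195
    C–H: 4 × 405 = 1620
    C=C: 1 × 590 = 590
    Σ(broken) = 2405 kJ
  Bonds formed (products):
    C–Br: 2 × 266 = 532
    C–C: 1 × 360 = 360
    C–H: 4 × 405 = 1620
    Σ(formed) = 2512 kJ
  ΔH_2 = 2405 − 2512 = −107 kJ
ΔH_1 − ΔH_2 = +63 kJ, so reaction 2 has the more negative ΔH; |ΔH_1 − ΔH_2| = 63 kJ.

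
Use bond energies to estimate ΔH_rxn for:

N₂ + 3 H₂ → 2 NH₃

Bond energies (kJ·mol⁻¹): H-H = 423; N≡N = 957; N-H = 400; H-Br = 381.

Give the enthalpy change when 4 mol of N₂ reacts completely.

ΔH = −696 kJ

Bonds broken (reactants):
  H-H: 3 × 423 = 1269
  N≡N: 1 × 957 = 957
  Σ(broken) = 2226 kJ
Bonds formed (products):
  N-H: 6 × 400 = 2400
  Σ(formed) = 2400 kJ
ΔH = Σ(broken) − Σ(formed) = 2226 − 2400 = −174 kJ
For 4× the reaction as written: 4 × (−174) = −696 kJ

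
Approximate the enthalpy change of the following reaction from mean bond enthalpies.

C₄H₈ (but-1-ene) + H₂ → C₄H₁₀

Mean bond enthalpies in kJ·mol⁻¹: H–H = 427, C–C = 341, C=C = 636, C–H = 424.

ΔH ≈ −126 kJ

Bonds broken (reactants):
  C–C: 2 × 341 = 682
  C–H: 8 × 424 = 3392
  C=C: 1 × 636 = 636
  H–H: 1 × 427 = 427
  Σ(broken) = 5137 kJ
Bonds formed (products):
  C–C: 3 × 341 = 1023
  C–H: 10 × 424 = 4240
  Σ(formed) = 5263 kJ
ΔH = Σ(broken) − Σ(formed) = 5137 − 5263 = −126 kJ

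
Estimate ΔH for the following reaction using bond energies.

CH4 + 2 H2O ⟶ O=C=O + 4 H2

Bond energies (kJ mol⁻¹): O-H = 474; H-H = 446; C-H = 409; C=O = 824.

ΔH ≈ +100 kJ

Bonds broken (reactants):
  C-H: 4 × 409 = 1636
  O-H: 4 × 474 = 1896
  Σ(broken) = 3532 kJ
Bonds formed (products):
  C=O: 2 × 824 = 1648
  H-H: 4 × 446 = 1784
  Σ(formed) = 3432 kJ
ΔH = Σ(broken) − Σ(formed) = 3532 − 3432 = +100 kJ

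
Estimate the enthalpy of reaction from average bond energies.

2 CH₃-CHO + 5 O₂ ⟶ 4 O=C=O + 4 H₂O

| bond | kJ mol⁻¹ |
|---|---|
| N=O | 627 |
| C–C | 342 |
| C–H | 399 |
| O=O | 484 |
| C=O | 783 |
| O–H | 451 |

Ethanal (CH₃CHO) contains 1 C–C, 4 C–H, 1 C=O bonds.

Bonds broken (reactants):
  C–C: 2 × 342 = 684
  C–H: 8 × 399 = 3192
  C=O: 2 × 783 = 1566
  O=O: 5 × 484 = 2420
  Σ(broken) = 7862 kJ
Bonds formed (products):
  C=O: 8 × 783 = 6264
  O–H: 8 × 451 = 3608
  Σ(formed) = 9872 kJ
ΔH = Σ(broken) − Σ(formed) = 7862 − 9872 = −2010 kJ

ΔH ≈ −2010 kJ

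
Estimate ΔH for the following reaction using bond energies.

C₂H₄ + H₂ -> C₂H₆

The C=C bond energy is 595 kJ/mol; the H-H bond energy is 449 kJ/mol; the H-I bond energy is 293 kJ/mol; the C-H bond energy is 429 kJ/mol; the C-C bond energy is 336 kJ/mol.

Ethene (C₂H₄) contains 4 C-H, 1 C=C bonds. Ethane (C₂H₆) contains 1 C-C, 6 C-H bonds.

ΔH ≈ −150 kJ

Bonds broken (reactants):
  C-H: 4 × 429 = 1716
  C=C: 1 × 595 = 595
  H-H: 1 × 449 = 449
  Σ(broken) = 2760 kJ
Bonds formed (products):
  C-C: 1 × 336 = 336
  C-H: 6 × 429 = 2574
  Σ(formed) = 2910 kJ
ΔH = Σ(broken) − Σ(formed) = 2760 − 2910 = −150 kJ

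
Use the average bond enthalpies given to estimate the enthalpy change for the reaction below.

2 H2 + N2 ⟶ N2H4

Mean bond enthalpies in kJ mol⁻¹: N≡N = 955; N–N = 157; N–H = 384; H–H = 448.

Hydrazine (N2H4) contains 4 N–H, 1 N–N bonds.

ΔH ≈ +158 kJ

Bonds broken (reactants):
  H–H: 2 × 448 = 896
  N≡N: 1 × 955 = 955
  Σ(broken) = 1851 kJ
Bonds formed (products):
  N–H: 4 × 384 = 1536
  N–N: 1 × 157 = 157
  Σ(formed) = 1693 kJ
ΔH = Σ(broken) − Σ(formed) = 1851 − 1693 = +158 kJ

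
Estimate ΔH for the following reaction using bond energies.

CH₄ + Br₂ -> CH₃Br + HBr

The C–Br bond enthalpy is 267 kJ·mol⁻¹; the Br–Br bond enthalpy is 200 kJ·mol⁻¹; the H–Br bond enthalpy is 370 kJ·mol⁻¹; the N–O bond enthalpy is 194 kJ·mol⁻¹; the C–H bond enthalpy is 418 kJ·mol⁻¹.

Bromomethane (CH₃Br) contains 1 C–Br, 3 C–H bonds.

Bonds broken (reactants):
  Br–Br: 1 × 200 = 200
  C–H: 4 × 418 = 1672
  Σ(broken) = 1872 kJ
Bonds formed (products):
  C–Br: 1 × 267 = 267
  C–H: 3 × 418 = 1254
  H–Br: 1 × 370 = 370
  Σ(formed) = 1891 kJ
ΔH = Σ(broken) − Σ(formed) = 1872 − 1891 = −19 kJ

ΔH ≈ −19 kJ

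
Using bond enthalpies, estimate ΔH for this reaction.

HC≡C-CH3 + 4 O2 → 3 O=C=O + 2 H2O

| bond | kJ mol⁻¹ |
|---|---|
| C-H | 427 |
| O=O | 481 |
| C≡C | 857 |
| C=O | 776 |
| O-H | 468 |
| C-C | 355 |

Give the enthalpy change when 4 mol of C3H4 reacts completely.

Bonds broken (reactants):
  C≡C: 1 × 857 = 857
  C-C: 1 × 355 = 355
  C-H: 4 × 427 = 1708
  O=O: 4 × 481 = 1924
  Σ(broken) = 4844 kJ
Bonds formed (products):
  C=O: 6 × 776 = 4656
  O-H: 4 × 468 = 1872
  Σ(formed) = 6528 kJ
ΔH = Σ(broken) − Σ(formed) = 4844 − 6528 = −1684 kJ
For 4× the reaction as written: 4 × (−1684) = −6736 kJ

ΔH = −6736 kJ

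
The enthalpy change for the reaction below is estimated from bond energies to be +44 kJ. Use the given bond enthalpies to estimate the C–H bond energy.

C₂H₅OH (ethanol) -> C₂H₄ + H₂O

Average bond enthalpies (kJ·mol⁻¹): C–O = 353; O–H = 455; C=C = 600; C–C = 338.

D(C–H) ≈ 408 kJ/mol

Let D be the C–H bond energy.
Σ(broken) = 1×338 + 5×D + 1×353 + 1×455 = 1146 + 5D
Σ(formed) = 4×D + 1×600 + 2×455 = 1510 + 4D
ΔH = Σ(broken) − Σ(formed) = (1146 + 5D) − (1510 + 4D) = −364 + D
Setting this equal to +44 kJ gives D = 408 kJ/mol.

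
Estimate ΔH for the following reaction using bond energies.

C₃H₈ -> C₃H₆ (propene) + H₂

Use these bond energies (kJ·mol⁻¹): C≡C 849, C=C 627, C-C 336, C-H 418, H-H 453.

Bonds broken (reactants):
  C-C: 2 × 336 = 672
  C-H: 8 × 418 = 3344
  Σ(broken) = 4016 kJ
Bonds formed (products):
  C-C: 1 × 336 = 336
  C-H: 6 × 418 = 2508
  C=C: 1 × 627 = 627
  H-H: 1 × 453 = 453
  Σ(formed) = 3924 kJ
ΔH = Σ(broken) − Σ(formed) = 4016 − 3924 = +92 kJ

ΔH ≈ +92 kJ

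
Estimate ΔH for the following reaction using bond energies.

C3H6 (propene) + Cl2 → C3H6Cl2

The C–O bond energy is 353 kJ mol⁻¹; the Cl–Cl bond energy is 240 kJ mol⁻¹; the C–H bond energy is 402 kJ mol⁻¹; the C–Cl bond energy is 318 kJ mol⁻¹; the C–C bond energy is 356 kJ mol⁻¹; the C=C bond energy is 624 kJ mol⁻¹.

ΔH ≈ −128 kJ

Bonds broken (reactants):
  C–C: 1 × 356 = 356
  C–H: 6 × 402 = 2412
  C=C: 1 × 624 = 624
  Cl–Cl: 1 × 240 = 240
  Σ(broken) = 3632 kJ
Bonds formed (products):
  C–C: 2 × 356 = 712
  C–Cl: 2 × 318 = 636
  C–H: 6 × 402 = 2412
  Σ(formed) = 3760 kJ
ΔH = Σ(broken) − Σ(formed) = 3632 − 3760 = −128 kJ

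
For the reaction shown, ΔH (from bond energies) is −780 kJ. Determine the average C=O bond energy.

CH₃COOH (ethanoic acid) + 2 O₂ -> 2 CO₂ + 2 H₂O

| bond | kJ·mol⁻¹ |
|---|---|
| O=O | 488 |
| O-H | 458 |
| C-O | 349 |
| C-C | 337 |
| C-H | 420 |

Let D be the C=O bond energy.
Σ(broken) = 1×337 + 3×420 + 1×349 + 1×D + 1×458 + 2×488 = 3380 + D
Σ(formed) = 4×D + 4×458 = 1832 + 4D
ΔH = Σ(broken) − Σ(formed) = (3380 + D) − (1832 + 4D) = +1548 − 3D
Setting this equal to −780 kJ gives 3D = 2328, so D = 776 kJ/mol.

D(C=O) ≈ 776 kJ/mol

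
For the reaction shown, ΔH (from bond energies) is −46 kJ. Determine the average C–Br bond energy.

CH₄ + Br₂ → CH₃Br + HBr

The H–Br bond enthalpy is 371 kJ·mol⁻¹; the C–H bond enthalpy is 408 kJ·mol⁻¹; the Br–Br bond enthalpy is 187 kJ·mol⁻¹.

Let D be the C–Br bond energy.
Σ(broken) = 1×187 + 4×408 = 1819
Σ(formed) = 1×D + 3×408 + 1×371 = 1595 + D
ΔH = Σ(broken) − Σ(formed) = (1819) − (1595 + D) = +224 − D
Setting this equal to −46 kJ gives D = 270 kJ/mol.

D(C–Br) ≈ 270 kJ/mol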